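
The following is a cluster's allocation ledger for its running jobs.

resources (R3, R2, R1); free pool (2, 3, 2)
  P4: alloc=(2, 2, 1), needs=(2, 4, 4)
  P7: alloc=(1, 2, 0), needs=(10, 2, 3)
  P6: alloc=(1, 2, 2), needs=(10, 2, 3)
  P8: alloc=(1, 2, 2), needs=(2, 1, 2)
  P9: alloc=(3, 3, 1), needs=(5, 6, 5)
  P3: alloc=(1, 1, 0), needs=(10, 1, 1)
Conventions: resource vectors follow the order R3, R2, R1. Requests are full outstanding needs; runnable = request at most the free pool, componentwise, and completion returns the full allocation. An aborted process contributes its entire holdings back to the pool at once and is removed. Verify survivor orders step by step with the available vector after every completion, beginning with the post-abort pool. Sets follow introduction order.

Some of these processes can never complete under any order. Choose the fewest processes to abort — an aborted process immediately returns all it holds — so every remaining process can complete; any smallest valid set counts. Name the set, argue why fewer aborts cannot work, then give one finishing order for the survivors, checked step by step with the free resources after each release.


The answer: abort P7 and P3.
Key observation: the deadlocked P6 becomes finishable only because P7 and P3 released (2, 3, 0); it completes at step 4 below.
No one abort is enough; case by case: P4 alone leaves P7 blocked (short on R3); P7 alone leaves P6 blocked (short on R3); P6 alone leaves P7 blocked (short on R3); P8 alone leaves P7 blocked (short on R3); P9 alone leaves P7 blocked (short on R3); P3 alone leaves P7 blocked (short on R3).
One survivor order: P8, P4, P9, P6. Step-by-step check (post-abort pool first):
  pool = (4, 6, 2)
  run P8 (needs (2, 1, 2), free (4, 6, 2)); after release of (1, 2, 2) the pool is (5, 8, 4)
  run P4 (needs (2, 4, 4), free (5, 8, 4)); after release of (2, 2, 1) the pool is (7, 10, 5)
  run P9 (needs (5, 6, 5), free (7, 10, 5)); after release of (3, 3, 1) the pool is (10, 13, 6)
  run P6 (needs (10, 2, 3), free (10, 13, 6)); after release of (1, 2, 2) the pool is (11, 15, 8)


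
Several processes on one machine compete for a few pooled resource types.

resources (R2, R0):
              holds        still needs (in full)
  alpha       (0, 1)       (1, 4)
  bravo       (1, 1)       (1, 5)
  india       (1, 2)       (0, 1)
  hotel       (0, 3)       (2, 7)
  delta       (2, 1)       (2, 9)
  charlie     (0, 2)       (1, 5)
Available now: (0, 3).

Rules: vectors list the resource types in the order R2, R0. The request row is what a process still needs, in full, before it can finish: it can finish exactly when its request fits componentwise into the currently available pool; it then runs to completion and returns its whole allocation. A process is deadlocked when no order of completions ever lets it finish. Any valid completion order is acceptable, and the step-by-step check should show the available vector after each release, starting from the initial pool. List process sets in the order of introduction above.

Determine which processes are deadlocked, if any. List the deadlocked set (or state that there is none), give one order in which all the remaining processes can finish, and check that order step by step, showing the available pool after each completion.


No process is deadlocked.
Key observation: india leads a chain of completions in which each release enables another process.
The rest can finish in the order india, charlie, bravo, hotel, delta, alpha. Step-by-step check:
  pool = (0, 3)
  india: need (0, 1) fits (0, 3); releases (1, 2), pool now (1, 5)
  charlie: need (1, 5) fits (1, 5); releases (0, 2), pool now (1, 7)
  bravo: need (1, 5) fits (1, 7); releases (1, 1), pool now (2, 8)
  hotel: need (2, 7) fits (2, 8); releases (0, 3), pool now (2, 11)
  delta: need (2, 9) fits (2, 11); releases (2, 1), pool now (4, 12)
  alpha: need (1, 4) fits (4, 12); releases (0, 1), pool now (4, 13)


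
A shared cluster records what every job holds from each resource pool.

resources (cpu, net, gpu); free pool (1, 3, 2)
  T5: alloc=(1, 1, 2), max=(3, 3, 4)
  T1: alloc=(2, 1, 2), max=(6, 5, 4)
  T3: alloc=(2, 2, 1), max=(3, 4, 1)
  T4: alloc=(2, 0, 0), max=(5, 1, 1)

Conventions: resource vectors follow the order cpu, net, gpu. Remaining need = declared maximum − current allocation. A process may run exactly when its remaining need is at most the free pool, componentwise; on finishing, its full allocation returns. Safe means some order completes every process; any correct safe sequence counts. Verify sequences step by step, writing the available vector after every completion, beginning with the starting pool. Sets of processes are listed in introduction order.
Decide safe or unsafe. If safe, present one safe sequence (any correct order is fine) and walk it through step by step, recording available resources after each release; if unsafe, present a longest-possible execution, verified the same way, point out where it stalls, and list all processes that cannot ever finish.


SAFE — a valid safe sequence is T3, T5, T4, T1.
Key observation: the order's first zero-slack moment is T3 ((1, 2, 0) needed, (1, 3, 2) free — a requested resource with nothing to spare).
Step-by-step check:
  pool = (1, 3, 2)
  run T3 (needs (1, 2, 0), free (1, 3, 2)); after release of (2, 2, 1) the pool is (3, 5, 3)
  run T5 (needs (2, 2, 2), free (3, 5, 3)); after release of (1, 1, 2) the pool is (4, 6, 5)
  run T4 (needs (3, 1, 1), free (4, 6, 5)); after release of (2, 0, 0) the pool is (6, 6, 5)
  run T1 (needs (4, 4, 2), free (6, 6, 5)); after release of (2, 1, 2) the pool is (8, 7, 7)


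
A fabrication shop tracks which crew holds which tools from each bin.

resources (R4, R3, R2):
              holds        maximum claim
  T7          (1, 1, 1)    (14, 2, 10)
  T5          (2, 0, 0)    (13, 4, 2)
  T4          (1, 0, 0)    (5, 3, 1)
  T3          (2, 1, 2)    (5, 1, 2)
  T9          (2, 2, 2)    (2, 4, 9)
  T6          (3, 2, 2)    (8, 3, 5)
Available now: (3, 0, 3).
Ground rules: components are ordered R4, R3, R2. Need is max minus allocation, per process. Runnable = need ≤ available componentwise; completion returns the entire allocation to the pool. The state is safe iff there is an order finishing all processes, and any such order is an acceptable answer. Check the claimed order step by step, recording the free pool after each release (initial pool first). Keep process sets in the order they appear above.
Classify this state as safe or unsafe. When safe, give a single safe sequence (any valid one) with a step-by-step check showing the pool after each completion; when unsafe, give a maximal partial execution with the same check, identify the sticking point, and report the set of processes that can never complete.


The state is SAFE; one workable sequence: T3, T6, T9, T4, T5, T7.
Key observation: T3 marks the first exact bind of the order: its need (3, 0, 0) fits the free (3, 0, 3) with zero slack on a requested resource.
Step-by-step check:
  pool = (3, 0, 3)
  run T3 (needs (3, 0, 0), free (3, 0, 3)); after release of (2, 1, 2) the pool is (5, 1, 5)
  run T6 (needs (5, 1, 3), free (5, 1, 5)); after release of (3, 2, 2) the pool is (8, 3, 7)
  run T9 (needs (0, 2, 7), free (8, 3, 7)); after release of (2, 2, 2) the pool is (10, 5, 9)
  run T4 (needs (4, 3, 1), free (10, 5, 9)); after release of (1, 0, 0) the pool is (11, 5, 9)
  run T5 (needs (11, 4, 2), free (11, 5, 9)); after release of (2, 0, 0) the pool is (13, 5, 9)
  run T7 (needs (13, 1, 9), free (13, 5, 9)); after release of (1, 1, 1) the pool is (14, 6, 10)


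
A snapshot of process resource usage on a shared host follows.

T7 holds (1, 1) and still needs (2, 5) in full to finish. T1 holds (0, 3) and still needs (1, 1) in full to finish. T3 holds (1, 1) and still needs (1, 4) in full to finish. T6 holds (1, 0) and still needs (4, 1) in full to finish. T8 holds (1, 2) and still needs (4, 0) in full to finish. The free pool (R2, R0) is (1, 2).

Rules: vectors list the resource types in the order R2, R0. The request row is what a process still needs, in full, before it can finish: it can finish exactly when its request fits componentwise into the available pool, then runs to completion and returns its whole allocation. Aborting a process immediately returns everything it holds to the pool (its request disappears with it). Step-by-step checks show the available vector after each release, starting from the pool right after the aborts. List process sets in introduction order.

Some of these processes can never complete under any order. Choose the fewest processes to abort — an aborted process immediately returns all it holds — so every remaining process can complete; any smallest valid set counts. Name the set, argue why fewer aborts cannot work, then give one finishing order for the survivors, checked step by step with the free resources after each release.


The answer: abort T8.
Key observation: T6 was stuck for good until T8 gave back (1, 2); in the order shown it finishes at step 3.
Why nothing smaller works: aborting no one leaves the state deadlocked as given.
One survivor order: T3, T7, T6, T1. Walking it through (post-abort pool first):
  pool = (2, 4)
  run T3 (needs (1, 4), free (2, 4)); after release of (1, 1) the pool is (3, 5)
  run T7 (needs (2, 5), free (3, 5)); after release of (1, 1) the pool is (4, 6)
  run T6 (needs (4, 1), free (4, 6)); after release of (1, 0) the pool is (5, 6)
  run T1 (needs (1, 1), free (5, 6)); after release of (0, 3) the pool is (5, 9)


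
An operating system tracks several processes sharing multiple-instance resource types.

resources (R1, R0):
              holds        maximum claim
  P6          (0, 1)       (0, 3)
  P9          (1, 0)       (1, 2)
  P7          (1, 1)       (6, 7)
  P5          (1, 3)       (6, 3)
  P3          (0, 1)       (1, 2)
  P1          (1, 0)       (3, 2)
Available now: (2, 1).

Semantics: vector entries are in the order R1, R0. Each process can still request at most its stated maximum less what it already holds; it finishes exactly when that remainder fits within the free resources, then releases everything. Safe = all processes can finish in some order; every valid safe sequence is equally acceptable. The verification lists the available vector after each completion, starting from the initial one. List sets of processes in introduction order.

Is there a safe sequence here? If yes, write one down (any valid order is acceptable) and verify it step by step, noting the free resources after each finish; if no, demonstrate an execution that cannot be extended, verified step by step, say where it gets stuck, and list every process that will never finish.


The state is UNSAFE.
Key observation: the wall is R1: completing P3, P6, P9, P1 brings the pool only to (4, 3), and all the rest need more.
Going as far as possible: P3, P6, P9, P1; after that, nothing fits. Walking it through:
  pool = (2, 1)
  run P3 (needs (1, 1), free (2, 1)); after release of (0, 1) the pool is (2, 2)
  run P6 (needs (0, 2), free (2, 2)); after release of (0, 1) the pool is (2, 3)
  run P9 (needs (0, 2), free (2, 3)); after release of (1, 0) the pool is (3, 3)
  run P1 (needs (2, 2), free (3, 3)); after release of (1, 0) the pool is (4, 3)
  blocked: P7 wants (5, 6), pool (4, 3) — not enough R1 and R0
  blocked: P5 wants (5, 0), pool (4, 3) — not enough R1
Permanently blocked: P7 and P5.


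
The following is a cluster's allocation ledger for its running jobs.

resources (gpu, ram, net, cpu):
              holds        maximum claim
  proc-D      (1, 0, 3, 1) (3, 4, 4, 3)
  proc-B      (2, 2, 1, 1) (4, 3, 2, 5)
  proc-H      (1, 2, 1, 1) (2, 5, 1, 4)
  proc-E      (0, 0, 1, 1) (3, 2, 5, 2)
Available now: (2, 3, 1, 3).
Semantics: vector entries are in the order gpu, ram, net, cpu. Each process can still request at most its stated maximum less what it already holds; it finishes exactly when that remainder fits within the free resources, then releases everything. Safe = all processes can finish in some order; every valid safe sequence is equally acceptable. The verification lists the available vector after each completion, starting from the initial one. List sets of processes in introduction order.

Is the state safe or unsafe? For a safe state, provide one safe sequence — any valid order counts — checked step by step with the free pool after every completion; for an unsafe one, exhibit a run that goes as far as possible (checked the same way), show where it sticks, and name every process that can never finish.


The state is SAFE; one workable sequence: proc-H, proc-D, proc-E, proc-B.
Key observation: the order's first zero-slack moment is proc-H ((1, 3, 0, 3) needed, (2, 3, 1, 3) free — a requested resource with nothing to spare).
Step-by-step check:
  pool = (2, 3, 1, 3)
  proc-H needs (1, 3, 0, 3) <= (2, 3, 1, 3) -> finishes; pool += (1, 2, 1, 1) = (3, 5, 2, 4)
  proc-D needs (2, 4, 1, 2) <= (3, 5, 2, 4) -> finishes; pool += (1, 0, 3, 1) = (4, 5, 5, 5)
  proc-E needs (3, 2, 4, 1) <= (4, 5, 5, 5) -> finishes; pool += (0, 0, 1, 1) = (4, 5, 6, 6)
  proc-B needs (2, 1, 1, 4) <= (4, 5, 6, 6) -> finishes; pool += (2, 2, 1, 1) = (6, 7, 7, 7)


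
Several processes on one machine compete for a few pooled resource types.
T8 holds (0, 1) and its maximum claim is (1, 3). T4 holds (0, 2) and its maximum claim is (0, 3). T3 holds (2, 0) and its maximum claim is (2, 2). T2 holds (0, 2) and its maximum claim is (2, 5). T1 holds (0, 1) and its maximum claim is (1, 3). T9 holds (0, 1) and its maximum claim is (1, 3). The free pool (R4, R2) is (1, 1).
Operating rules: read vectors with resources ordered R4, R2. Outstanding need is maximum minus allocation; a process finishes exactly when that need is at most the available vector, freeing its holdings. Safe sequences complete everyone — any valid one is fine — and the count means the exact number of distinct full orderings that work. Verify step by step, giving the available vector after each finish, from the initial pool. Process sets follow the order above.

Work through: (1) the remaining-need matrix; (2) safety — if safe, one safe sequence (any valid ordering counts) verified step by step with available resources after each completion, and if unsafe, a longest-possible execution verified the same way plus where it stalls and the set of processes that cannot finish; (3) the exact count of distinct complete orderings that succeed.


(1) Need matrix, components ordered R4, R2:
  T8: (1, 2)
  T4: (0, 1)
  T3: (0, 2)
  T2: (2, 3)
  T1: (1, 2)
  T9: (1, 2)
(2) SAFE — a valid safe sequence is T4, T1, T9, T8, T3, T2.
Key observation: at T4 the run first touches a limit — (0, 1) against (1, 1), exact on a resource it actually requests.
Verifying each step:
  pool = (1, 1)
  T4: need (0, 1) fits (1, 1); releases (0, 2), pool now (1, 3)
  T1: need (1, 2) fits (1, 3); releases (0, 1), pool now (1, 4)
  T9: need (1, 2) fits (1, 4); releases (0, 1), pool now (1, 5)
  T8: need (1, 2) fits (1, 5); releases (0, 1), pool now (1, 6)
  T3: need (0, 2) fits (1, 6); releases (2, 0), pool now (3, 6)
  T2: need (2, 3) fits (3, 6); releases (0, 2), pool now (3, 8)
(3) Precisely 60 of the possible complete orderings are safe sequences.


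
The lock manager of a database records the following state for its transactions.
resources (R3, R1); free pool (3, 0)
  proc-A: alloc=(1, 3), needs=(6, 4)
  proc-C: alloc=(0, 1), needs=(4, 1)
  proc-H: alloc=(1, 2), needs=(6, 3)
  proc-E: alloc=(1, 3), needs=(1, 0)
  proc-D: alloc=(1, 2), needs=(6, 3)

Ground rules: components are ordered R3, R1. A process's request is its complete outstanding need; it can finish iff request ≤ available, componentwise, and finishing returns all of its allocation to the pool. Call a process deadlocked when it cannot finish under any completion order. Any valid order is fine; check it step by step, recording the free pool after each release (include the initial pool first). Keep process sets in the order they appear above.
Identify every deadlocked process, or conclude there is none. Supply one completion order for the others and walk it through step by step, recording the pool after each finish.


Deadlocked set: proc-A, proc-H and proc-D.
Key observation: even finishing proc-E, proc-C leaves just (4, 4) free — too little R3 for any of the remaining processes.
A valid finishing order for the others: proc-E, proc-C. Verifying each step:
  pool = (3, 0)
  proc-E needs (1, 0) <= (3, 0) -> finishes; pool += (1, 3) = (4, 3)
  proc-C needs (4, 1) <= (4, 3) -> finishes; pool += (0, 1) = (4, 4)
The blocked processes can never fit:
  proc-A still needs (6, 4) but only (4, 4) is free — short on R3
  proc-H still needs (6, 3) but only (4, 4) is free — short on R3
  proc-D still needs (6, 3) but only (4, 4) is free — short on R3


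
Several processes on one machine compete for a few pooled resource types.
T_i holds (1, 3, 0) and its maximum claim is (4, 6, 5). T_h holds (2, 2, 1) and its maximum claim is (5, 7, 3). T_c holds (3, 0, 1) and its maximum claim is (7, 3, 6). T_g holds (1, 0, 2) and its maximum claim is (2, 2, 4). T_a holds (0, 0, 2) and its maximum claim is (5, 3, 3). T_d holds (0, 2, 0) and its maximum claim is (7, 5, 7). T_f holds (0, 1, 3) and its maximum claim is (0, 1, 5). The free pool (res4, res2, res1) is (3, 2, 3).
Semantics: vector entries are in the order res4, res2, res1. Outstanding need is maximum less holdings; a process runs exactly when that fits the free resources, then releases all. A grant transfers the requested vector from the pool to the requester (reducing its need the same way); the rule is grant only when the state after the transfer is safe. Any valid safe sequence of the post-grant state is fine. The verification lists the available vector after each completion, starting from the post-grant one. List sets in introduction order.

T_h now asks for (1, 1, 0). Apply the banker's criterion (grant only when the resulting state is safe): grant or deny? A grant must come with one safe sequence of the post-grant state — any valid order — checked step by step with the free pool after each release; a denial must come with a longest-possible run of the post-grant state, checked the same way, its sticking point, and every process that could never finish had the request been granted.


DENY. Granting would leave the state unsafe.
Key observation: the wall is res2: completing T_f, T_g brings the pool only to (3, 2, 8), and all the rest need more.
Pretend the grant happened; the run T_f, T_g goes as far as possible. Check, step by step:
  pool = (2, 1, 3)
  T_f: need (0, 0, 2) fits (2, 1, 3); releases (0, 1, 3), pool now (2, 2, 6)
  T_g: need (1, 2, 2) fits (2, 2, 6); releases (1, 0, 2), pool now (3, 2, 8)
  T_i cannot run: need (3, 3, 5) vs free (3, 2, 8) (insufficient res2)
  T_h cannot run: need (2, 4, 2) vs free (3, 2, 8) (insufficient res2)
  T_c cannot run: need (4, 3, 5) vs free (3, 2, 8) (insufficient res4 and res2)
  T_a cannot run: need (5, 3, 1) vs free (3, 2, 8) (insufficient res4 and res2)
  T_d cannot run: need (7, 3, 7) vs free (3, 2, 8) (insufficient res4 and res2)
Post-grant, the permanently blocked set is T_i, T_h, T_c, T_a and T_d.


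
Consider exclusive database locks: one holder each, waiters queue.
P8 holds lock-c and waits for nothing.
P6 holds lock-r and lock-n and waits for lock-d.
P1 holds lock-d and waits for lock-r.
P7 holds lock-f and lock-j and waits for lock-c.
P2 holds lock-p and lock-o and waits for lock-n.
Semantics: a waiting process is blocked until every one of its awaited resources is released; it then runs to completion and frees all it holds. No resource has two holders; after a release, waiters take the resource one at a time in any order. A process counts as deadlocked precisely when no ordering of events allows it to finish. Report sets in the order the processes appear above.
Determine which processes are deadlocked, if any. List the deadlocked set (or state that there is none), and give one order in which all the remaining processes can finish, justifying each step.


Deadlocked set: P6, P1 and P2.
Key observation: the loop P6 -> P1 -> P6 blocks itself forever; P2 waits into the deadlock from upstream.
The rest can finish in the order P8, P7.
Verifying each step:
  P8: no waits; runs immediately, freeing lock-c
  P7: everything it awaited (lock-c) is free; runs, freeing lock-f and lock-j


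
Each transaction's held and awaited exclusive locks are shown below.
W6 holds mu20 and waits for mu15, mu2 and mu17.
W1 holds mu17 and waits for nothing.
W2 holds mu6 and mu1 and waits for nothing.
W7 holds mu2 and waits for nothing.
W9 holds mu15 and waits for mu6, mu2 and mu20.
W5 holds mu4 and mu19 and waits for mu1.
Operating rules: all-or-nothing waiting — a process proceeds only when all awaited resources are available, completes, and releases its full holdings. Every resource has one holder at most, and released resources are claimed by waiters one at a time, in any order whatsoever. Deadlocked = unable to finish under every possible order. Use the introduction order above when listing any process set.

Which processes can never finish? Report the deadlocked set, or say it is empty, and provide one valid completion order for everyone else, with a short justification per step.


Deadlocked set: W6 and W9.
Key observation: nobody on the ring W6 -> W9 -> W6 can start until another member finishes, which never happens; no other process is dragged down with it.
The rest can finish in the order W2, W5, W1, W7.
Step-by-step check:
  run W2 (it waits on nothing); releases mu6 and mu1
  run W5 (all its waits — mu1 — are resolved); releases mu4 and mu19
  run W1 (it waits on nothing); releases mu17
  run W7 (it waits on nothing); releases mu2


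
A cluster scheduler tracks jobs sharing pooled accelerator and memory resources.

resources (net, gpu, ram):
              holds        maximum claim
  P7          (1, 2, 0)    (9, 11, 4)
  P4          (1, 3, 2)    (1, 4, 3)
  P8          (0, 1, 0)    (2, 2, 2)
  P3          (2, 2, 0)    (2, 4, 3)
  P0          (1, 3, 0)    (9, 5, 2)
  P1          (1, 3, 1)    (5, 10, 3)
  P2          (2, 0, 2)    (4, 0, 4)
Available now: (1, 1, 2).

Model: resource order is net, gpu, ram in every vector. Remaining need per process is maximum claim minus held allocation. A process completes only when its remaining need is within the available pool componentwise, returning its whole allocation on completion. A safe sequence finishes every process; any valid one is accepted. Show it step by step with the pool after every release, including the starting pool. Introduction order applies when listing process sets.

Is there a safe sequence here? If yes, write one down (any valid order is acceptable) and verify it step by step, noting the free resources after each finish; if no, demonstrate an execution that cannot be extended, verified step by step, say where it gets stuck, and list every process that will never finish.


The state is UNSAFE.
Key observation: once P4, P3, P8, P2, P1 finish, the pool peaks at (7, 10, 7) — and every remaining process still needs more net than that.
Going as far as possible: P4, P3, P8, P2, P1; after that, nothing fits. Step-by-step check:
  pool = (1, 1, 2)
  run P4 (needs (0, 1, 1), free (1, 1, 2)); after release of (1, 3, 2) the pool is (2, 4, 4)
  run P3 (needs (0, 2, 3), free (2, 4, 4)); after release of (2, 2, 0) the pool is (4, 6, 4)
  run P8 (needs (2, 1, 2), free (4, 6, 4)); after release of (0, 1, 0) the pool is (4, 7, 4)
  run P2 (needs (2, 0, 2), free (4, 7, 4)); after release of (2, 0, 2) the pool is (6, 7, 6)
  run P1 (needs (4, 7, 2), free (6, 7, 6)); after release of (1, 3, 1) the pool is (7, 10, 7)
  blocked: P7 wants (8, 9, 4), pool (7, 10, 7) — not enough net
  blocked: P0 wants (8, 2, 2), pool (7, 10, 7) — not enough net
Permanently blocked: P7 and P0.


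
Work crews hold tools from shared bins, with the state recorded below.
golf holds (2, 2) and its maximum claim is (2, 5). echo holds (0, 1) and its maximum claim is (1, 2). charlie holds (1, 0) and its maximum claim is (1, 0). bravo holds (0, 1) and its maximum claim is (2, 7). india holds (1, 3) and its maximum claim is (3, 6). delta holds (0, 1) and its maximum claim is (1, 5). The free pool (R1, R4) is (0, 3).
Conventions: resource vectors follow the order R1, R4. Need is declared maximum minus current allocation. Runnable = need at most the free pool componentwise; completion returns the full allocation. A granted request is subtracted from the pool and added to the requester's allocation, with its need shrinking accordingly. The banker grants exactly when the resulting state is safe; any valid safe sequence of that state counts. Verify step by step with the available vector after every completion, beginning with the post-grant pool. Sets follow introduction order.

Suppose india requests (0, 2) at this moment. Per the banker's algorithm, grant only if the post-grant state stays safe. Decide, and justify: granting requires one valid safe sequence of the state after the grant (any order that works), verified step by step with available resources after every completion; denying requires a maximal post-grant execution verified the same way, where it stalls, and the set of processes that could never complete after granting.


DENY — the pretend-granted state is unsafe.
Key observation: after charlie, echo the pool peaks at (1, 2), and each blocked process is short somewhere: golf on R4; bravo on R1, R4; india on R1; delta on R4.
On the post-grant state, charlie, echo is a maximal run — nothing extends it. Step-by-step check:
  pool = (0, 1)
  run charlie (needs (0, 0), free (0, 1)); after release of (1, 0) the pool is (1, 1)
  run echo (needs (1, 1), free (1, 1)); after release of (0, 1) the pool is (1, 2)
  blocked: golf wants (0, 3), pool (1, 2) — not enough R4
  blocked: bravo wants (2, 6), pool (1, 2) — not enough R1 and R4
  blocked: india wants (2, 1), pool (1, 2) — not enough R1
  blocked: delta wants (1, 4), pool (1, 2) — not enough R4
Post-grant, the permanently blocked set is golf, bravo, india and delta.


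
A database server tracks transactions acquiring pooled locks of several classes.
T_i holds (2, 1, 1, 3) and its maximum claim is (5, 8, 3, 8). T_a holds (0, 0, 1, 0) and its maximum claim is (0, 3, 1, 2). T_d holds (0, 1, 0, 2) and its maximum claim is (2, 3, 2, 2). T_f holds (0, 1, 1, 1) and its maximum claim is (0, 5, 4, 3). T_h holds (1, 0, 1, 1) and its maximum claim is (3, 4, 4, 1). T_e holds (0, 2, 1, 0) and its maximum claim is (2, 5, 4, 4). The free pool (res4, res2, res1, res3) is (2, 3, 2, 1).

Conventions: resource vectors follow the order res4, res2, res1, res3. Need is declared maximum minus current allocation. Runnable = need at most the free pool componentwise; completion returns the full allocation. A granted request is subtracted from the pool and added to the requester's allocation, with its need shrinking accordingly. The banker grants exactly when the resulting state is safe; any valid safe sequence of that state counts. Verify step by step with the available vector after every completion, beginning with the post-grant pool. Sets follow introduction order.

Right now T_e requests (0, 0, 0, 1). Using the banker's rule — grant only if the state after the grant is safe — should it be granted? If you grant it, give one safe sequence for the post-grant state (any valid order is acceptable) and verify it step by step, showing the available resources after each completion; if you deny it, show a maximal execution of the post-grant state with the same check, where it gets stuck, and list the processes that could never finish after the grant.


GRANT — the state after the grant stays safe, e.g. via T_d, T_a, T_f, T_h, T_e, T_i.
Key observation: even at the reduced pool (2, 3, 2, 0), T_d fits immediately, so safety survives the grant.
Step-by-step check of the post-grant state:
  pool = (2, 3, 2, 0)
  T_d: need (2, 2, 2, 0) fits (2, 3, 2, 0); releases (0, 1, 0, 2), pool now (2, 4, 2, 2)
  T_a: need (0, 3, 0, 2) fits (2, 4, 2, 2); releases (0, 0, 1, 0), pool now (2, 4, 3, 2)
  T_f: need (0, 4, 3, 2) fits (2, 4, 3, 2); releases (0, 1, 1, 1), pool now (2, 5, 4, 3)
  T_h: need (2, 4, 3, 0) fits (2, 5, 4, 3); releases (1, 0, 1, 1), pool now (3, 5, 5, 4)
  T_e: need (2, 3, 3, 3) fits (3, 5, 5, 4); releases (0, 2, 1, 1), pool now (3, 7, 6, 5)
  T_i: need (3, 7, 2, 5) fits (3, 7, 6, 5); releases (2, 1, 1, 3), pool now (5, 8, 7, 8)


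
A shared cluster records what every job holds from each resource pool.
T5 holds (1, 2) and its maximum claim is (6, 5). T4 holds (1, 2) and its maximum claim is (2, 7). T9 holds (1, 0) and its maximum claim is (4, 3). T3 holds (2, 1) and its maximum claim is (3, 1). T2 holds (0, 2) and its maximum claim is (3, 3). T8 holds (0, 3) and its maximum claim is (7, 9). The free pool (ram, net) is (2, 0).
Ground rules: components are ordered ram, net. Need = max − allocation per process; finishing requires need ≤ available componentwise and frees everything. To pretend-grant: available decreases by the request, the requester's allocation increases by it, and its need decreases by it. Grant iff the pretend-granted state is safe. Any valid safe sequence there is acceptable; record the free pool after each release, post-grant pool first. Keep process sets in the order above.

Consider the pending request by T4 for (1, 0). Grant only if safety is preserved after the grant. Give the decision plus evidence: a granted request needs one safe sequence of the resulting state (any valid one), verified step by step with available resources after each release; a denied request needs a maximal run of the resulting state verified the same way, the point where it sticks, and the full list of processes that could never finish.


DENY — the pretend-granted state is unsafe.
Key observation: after T3, T2, T9 the pool peaks at (4, 3), and each blocked process is short somewhere: T5 on ram; T4 on net; T8 on ram, net.
Pretend the grant happened; the run T3, T2, T9 goes as far as possible. Verifying each step:
  pool = (1, 0)
  run T3 (needs (1, 0), free (1, 0)); after release of (2, 1) the pool is (3, 1)
  run T2 (needs (3, 1), free (3, 1)); after release of (0, 2) the pool is (3, 3)
  run T9 (needs (3, 3), free (3, 3)); after release of (1, 0) the pool is (4, 3)
  T5 still needs (5, 3) but only (4, 3) is free — short on ram
  T4 still needs (0, 5) but only (4, 3) is free — short on net
  T8 still needs (7, 6) but only (4, 3) is free — short on ram and net
Post-grant, the permanently blocked set is T5, T4 and T8.


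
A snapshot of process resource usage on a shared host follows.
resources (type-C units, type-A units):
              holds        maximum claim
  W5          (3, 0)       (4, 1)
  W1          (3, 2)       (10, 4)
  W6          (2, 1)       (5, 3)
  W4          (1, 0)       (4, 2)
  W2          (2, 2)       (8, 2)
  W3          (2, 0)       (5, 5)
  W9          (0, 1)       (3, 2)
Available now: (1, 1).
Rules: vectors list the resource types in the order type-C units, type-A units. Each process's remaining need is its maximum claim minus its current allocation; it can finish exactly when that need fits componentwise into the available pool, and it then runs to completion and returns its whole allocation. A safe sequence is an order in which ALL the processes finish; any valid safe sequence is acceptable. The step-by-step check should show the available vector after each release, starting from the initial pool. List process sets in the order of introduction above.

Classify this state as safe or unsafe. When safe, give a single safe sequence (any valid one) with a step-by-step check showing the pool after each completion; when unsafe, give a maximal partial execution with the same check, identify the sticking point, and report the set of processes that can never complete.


SAFE — a valid safe sequence is W5, W9, W6, W2, W3, W4, W1.
Key observation: W5 marks the first exact bind of the order: its need (1, 1) fits the free (1, 1) with zero slack on a requested resource.
Verifying each step:
  pool = (1, 1)
  run W5 (needs (1, 1), free (1, 1)); after release of (3, 0) the pool is (4, 1)
  run W9 (needs (3, 1), free (4, 1)); after release of (0, 1) the pool is (4, 2)
  run W6 (needs (3, 2), free (4, 2)); after release of (2, 1) the pool is (6, 3)
  run W2 (needs (6, 0), free (6, 3)); after release of (2, 2) the pool is (8, 5)
  run W3 (needs (3, 5), free (8, 5)); after release of (2, 0) the pool is (10, 5)
  run W4 (needs (3, 2), free (10, 5)); after release of (1, 0) the pool is (11, 5)
  run W1 (needs (7, 2), free (11, 5)); after release of (3, 2) the pool is (14, 7)


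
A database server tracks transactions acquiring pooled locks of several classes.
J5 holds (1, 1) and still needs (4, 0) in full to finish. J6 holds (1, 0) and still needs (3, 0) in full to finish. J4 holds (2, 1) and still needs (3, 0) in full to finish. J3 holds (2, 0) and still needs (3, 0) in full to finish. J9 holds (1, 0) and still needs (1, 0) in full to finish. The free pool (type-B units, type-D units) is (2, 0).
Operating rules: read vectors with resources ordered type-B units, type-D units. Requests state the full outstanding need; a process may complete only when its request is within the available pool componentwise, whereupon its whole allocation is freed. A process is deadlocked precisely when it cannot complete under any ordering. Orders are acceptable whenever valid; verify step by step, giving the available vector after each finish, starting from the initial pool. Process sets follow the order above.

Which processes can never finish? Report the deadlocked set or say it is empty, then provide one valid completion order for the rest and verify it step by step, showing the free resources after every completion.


Nothing here is deadlocked.
Key observation: starting with J9, each completion frees enough for the next — no one is permanently blocked.
A valid finishing order for the others: J9, J4, J6, J3, J5. Walking it through:
  pool = (2, 0)
  J9 needs (1, 0) <= (2, 0) -> finishes; pool += (1, 0) = (3, 0)
  J4 needs (3, 0) <= (3, 0) -> finishes; pool += (2, 1) = (5, 1)
  J6 needs (3, 0) <= (5, 1) -> finishes; pool += (1, 0) = (6, 1)
  J3 needs (3, 0) <= (6, 1) -> finishes; pool += (2, 0) = (8, 1)
  J5 needs (4, 0) <= (8, 1) -> finishes; pool += (1, 1) = (9, 2)


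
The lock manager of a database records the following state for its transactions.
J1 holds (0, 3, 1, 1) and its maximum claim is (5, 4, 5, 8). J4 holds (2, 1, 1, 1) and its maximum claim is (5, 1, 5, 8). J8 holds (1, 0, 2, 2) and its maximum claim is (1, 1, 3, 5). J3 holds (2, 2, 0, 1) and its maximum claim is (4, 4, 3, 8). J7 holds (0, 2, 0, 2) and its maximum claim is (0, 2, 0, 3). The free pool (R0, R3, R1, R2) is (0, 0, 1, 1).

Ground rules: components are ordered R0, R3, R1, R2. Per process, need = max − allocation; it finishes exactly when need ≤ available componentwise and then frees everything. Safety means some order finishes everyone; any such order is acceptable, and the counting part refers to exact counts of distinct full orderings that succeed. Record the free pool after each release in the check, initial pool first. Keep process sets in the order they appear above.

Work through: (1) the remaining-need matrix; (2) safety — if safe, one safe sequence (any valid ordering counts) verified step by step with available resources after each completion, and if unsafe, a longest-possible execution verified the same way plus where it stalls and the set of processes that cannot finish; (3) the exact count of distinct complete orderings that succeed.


(1) Need matrix, components ordered R0, R3, R1, R2:
  J1: (5, 1, 4, 7)
  J4: (3, 0, 4, 7)
  J8: (0, 1, 1, 3)
  J3: (2, 2, 3, 7)
  J7: (0, 0, 0, 1)
(2) UNSAFE.
Key observation: even finishing J7, J8 leaves just (1, 2, 3, 5) free — too little R0 for any of the remaining processes.
The run J7, J8 cannot be extended any further. Check, step by step:
  pool = (0, 0, 1, 1)
  run J7 (needs (0, 0, 0, 1), free (0, 0, 1, 1)); after release of (0, 2, 0, 2) the pool is (0, 2, 1, 3)
  run J8 (needs (0, 1, 1, 3), free (0, 2, 1, 3)); after release of (1, 0, 2, 2) the pool is (1, 2, 3, 5)
  J1 still needs (5, 1, 4, 7) but only (1, 2, 3, 5) is free — short on R0, R1 and R2
  J4 still needs (3, 0, 4, 7) but only (1, 2, 3, 5) is free — short on R0, R1 and R2
  J3 still needs (2, 2, 3, 7) but only (1, 2, 3, 5) is free — short on R0 and R2
Never able to finish: J1, J4 and J3.
(3) The exact count: 0 of the possible complete orderings are safe sequences.


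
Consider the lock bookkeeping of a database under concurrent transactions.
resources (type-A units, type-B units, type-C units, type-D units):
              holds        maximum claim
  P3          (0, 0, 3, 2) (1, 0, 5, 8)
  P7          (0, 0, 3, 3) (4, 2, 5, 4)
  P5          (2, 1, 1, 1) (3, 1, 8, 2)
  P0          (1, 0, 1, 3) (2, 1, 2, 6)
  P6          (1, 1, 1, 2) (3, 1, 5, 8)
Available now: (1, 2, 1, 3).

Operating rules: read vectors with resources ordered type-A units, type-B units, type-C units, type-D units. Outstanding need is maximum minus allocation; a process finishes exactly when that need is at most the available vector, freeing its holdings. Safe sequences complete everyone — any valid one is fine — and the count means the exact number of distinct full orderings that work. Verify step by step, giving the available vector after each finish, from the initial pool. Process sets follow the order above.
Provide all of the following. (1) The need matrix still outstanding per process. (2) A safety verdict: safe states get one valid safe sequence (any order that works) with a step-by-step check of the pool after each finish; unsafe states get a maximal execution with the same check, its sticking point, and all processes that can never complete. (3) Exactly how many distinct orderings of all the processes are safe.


(1) Need matrix, components ordered type-A units, type-B units, type-C units, type-D units:
  P3: (1, 0, 2, 6)
  P7: (4, 2, 2, 1)
  P5: (1, 0, 7, 1)
  P0: (1, 1, 1, 3)
  P6: (2, 0, 4, 6)
(2) UNSAFE.
Key observation: after P0, P3, P6 the pool peaks at (3, 3, 6, 10), and each blocked process is short somewhere: P7 on type-A units; P5 on type-C units.
A maximal execution: P0, P3, P6 — then nothing else fits. Check, step by step:
  pool = (1, 2, 1, 3)
  P0: need (1, 1, 1, 3) fits (1, 2, 1, 3); releases (1, 0, 1, 3), pool now (2, 2, 2, 6)
  P3: need (1, 0, 2, 6) fits (2, 2, 2, 6); releases (0, 0, 3, 2), pool now (2, 2, 5, 8)
  P6: need (2, 0, 4, 6) fits (2, 2, 5, 8); releases (1, 1, 1, 2), pool now (3, 3, 6, 10)
  P7 cannot run: need (4, 2, 2, 1) vs free (3, 3, 6, 10) (insufficient type-A units)
  P5 cannot run: need (1, 0, 7, 1) vs free (3, 3, 6, 10) (insufficient type-C units)
Permanently blocked: P7 and P5.
(3) The exact count: 0 of the possible complete orderings are safe sequences.


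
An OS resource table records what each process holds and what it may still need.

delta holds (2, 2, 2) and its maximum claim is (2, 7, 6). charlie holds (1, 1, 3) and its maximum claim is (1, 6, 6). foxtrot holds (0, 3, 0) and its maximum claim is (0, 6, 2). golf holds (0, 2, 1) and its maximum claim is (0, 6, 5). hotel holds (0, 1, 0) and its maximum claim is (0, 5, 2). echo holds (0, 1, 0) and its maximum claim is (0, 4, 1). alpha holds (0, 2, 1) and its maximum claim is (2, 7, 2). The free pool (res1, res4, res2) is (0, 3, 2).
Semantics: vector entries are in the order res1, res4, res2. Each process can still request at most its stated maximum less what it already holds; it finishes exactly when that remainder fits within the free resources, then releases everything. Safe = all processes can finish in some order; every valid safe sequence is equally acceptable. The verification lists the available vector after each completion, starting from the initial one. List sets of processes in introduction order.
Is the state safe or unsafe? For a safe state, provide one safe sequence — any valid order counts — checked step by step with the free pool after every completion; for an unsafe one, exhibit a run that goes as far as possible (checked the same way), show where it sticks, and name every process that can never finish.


UNSAFE — no complete ordering exists.
Key observation: after echo, hotel, foxtrot the pool peaks at (0, 8, 2), and each blocked process is short somewhere: delta on res2; charlie on res2; golf on res2; alpha on res1.
The run echo, hotel, foxtrot cannot be extended any further. Verifying each step:
  pool = (0, 3, 2)
  echo needs (0, 3, 1) <= (0, 3, 2) -> finishes; pool += (0, 1, 0) = (0, 4, 2)
  hotel needs (0, 4, 2) <= (0, 4, 2) -> finishes; pool += (0, 1, 0) = (0, 5, 2)
  foxtrot needs (0, 3, 2) <= (0, 5, 2) -> finishes; pool += (0, 3, 0) = (0, 8, 2)
  blocked: delta wants (0, 5, 4), pool (0, 8, 2) — not enough res2
  blocked: charlie wants (0, 5, 3), pool (0, 8, 2) — not enough res2
  blocked: golf wants (0, 4, 4), pool (0, 8, 2) — not enough res2
  blocked: alpha wants (2, 5, 1), pool (0, 8, 2) — not enough res1
Permanently blocked: delta, charlie, golf and alpha.
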